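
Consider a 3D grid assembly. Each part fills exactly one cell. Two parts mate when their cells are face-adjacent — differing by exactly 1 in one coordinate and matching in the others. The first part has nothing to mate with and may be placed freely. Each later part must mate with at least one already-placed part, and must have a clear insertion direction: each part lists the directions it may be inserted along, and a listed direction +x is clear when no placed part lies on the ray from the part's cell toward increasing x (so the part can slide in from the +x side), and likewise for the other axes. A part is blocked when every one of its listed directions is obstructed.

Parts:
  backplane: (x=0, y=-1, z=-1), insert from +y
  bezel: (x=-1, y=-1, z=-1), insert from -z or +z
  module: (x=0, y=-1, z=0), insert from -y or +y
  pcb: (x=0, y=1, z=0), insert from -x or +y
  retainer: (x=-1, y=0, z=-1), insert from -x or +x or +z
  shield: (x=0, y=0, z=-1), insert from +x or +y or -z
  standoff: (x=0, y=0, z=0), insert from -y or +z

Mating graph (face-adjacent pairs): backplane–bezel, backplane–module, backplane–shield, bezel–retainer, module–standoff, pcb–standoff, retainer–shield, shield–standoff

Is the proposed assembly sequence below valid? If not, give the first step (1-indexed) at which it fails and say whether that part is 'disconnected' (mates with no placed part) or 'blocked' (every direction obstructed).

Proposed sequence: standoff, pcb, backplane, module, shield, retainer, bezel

1. standoff@(0, 0, 0) [-y clear] — {standoff}
2. pcb@(0, 1, 0) [-x clear] — {pcb, standoff}
3. backplane@(0, -1, -1) — no placed neighbour ⇒ disconnected

Invalid at step 3 (disconnected)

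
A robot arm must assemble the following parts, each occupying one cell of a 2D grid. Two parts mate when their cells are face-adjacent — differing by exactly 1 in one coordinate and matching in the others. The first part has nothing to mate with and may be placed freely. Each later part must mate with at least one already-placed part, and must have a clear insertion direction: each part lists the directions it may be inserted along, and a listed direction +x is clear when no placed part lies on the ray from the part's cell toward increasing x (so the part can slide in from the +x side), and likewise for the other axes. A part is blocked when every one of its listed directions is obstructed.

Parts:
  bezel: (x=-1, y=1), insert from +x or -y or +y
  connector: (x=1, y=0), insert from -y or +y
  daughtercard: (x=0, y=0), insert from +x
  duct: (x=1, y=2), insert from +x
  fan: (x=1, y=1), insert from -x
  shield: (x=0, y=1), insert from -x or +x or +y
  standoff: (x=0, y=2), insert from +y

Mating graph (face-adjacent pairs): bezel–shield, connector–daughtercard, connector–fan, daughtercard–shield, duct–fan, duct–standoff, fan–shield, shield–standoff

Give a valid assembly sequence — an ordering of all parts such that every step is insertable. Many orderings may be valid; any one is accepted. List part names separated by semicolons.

standoff; duct; fan; shield; bezel; daughtercard; connector

1. standoff@(0, 2) [+y clear] — {standoff}
2. duct@(1, 2) [+x clear] — {duct, standoff}
3. fan@(1, 1) [-x clear] — {duct, fan, standoff}
4. shield@(0, 1) [-x clear] — {duct, fan, shield, standoff}
5. bezel@(-1, 1) [-y clear] — {bezel, duct, fan, shield, standoff}
6. daughtercard@(0, 0) [+x clear] — {bezel, daughtercard, duct, fan, shield, standoff}
7. connector@(1, 0) [-y clear] — {bezel, connector, daughtercard, duct, fan, shield, standoff}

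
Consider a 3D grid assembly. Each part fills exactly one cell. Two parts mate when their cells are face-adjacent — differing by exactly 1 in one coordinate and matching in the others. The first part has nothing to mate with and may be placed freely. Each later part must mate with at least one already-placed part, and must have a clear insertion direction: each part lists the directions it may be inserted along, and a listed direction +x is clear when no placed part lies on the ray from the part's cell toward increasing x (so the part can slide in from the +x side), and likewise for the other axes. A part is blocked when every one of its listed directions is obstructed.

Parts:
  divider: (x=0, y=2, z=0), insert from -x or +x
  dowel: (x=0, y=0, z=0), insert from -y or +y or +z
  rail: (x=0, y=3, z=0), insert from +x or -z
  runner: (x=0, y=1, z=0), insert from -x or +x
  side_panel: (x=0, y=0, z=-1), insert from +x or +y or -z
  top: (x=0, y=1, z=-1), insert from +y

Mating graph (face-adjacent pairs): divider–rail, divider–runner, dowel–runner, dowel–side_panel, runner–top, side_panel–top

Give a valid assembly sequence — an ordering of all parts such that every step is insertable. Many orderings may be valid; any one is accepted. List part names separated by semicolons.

dowel; runner; side_panel; divider; rail; top

1. dowel@(0, 0, 0) [-y clear] — {dowel}
2. runner@(0, 1, 0) [-x clear] — {dowel, runner}
3. side_panel@(0, 0, -1) [+x clear] — {dowel, runner, side_panel}
4. divider@(0, 2, 0) [-x clear] — {divider, dowel, runner, side_panel}
5. rail@(0, 3, 0) [+x clear] — {divider, dowel, rail, runner, side_panel}
6. top@(0, 1, -1) [+y clear] — {divider, dowel, rail, runner, side_panel, top}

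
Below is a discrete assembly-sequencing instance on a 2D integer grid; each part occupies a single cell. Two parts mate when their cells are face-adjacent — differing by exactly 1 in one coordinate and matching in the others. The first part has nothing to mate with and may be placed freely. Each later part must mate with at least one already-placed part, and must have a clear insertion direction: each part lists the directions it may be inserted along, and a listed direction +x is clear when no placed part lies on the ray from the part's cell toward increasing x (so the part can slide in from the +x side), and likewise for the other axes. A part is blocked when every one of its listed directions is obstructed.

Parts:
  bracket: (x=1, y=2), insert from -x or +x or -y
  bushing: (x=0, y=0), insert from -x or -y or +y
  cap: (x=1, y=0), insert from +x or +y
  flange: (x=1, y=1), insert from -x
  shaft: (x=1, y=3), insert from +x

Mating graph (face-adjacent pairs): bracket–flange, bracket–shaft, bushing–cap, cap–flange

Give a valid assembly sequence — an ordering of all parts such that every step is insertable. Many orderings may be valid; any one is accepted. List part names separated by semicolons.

bushing; cap; flange; bracket; shaft

1. bushing@(0, 0) [-x clear] — {bushing}
2. cap@(1, 0) [+x clear] — {bushing, cap}
3. flange@(1, 1) [-x clear] — {bushing, cap, flange}
4. bracket@(1, 2) [-x clear] — {bracket, bushing, cap, flange}
5. shaft@(1, 3) [+x clear] — {bracket, bushing, cap, flange, shaft}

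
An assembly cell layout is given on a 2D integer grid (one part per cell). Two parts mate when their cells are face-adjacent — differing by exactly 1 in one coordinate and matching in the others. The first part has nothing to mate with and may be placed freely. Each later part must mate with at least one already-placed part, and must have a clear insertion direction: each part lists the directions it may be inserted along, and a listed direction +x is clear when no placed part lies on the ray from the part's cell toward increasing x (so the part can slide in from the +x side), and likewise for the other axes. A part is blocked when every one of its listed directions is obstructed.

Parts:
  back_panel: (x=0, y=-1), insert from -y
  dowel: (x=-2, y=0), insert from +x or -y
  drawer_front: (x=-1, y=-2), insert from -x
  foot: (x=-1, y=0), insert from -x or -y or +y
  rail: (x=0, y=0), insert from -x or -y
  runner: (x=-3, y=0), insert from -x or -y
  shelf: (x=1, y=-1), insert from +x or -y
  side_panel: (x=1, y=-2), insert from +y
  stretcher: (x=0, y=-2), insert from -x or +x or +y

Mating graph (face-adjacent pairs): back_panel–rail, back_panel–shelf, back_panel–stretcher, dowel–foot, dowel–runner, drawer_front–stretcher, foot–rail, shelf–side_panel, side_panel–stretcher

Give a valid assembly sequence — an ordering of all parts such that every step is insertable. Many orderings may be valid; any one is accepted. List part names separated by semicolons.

back_panel; stretcher; drawer_front; side_panel; shelf; rail; foot; dowel; runner

1. back_panel@(0, -1) [-y clear] — {back_panel}
2. stretcher@(0, -2) [-x clear] — {back_panel, stretcher}
3. drawer_front@(-1, -2) [-x clear] — {back_panel, drawer_front, stretcher}
4. side_panel@(1, -2) [+y clear] — {back_panel, drawer_front, side_panel, stretcher}
5. shelf@(1, -1) [+x clear] — {back_panel, drawer_front, shelf, side_panel, stretcher}
6. rail@(0, 0) [-x clear] — {back_panel, drawer_front, rail, shelf, side_panel, stretcher}
7. foot@(-1, 0) [-x clear] — {back_panel, drawer_front, foot, rail, shelf, side_panel, stretcher}
8. dowel@(-2, 0) [-y clear] — {back_panel, dowel, drawer_front, foot, rail, shelf, side_panel, stretcher}
9. runner@(-3, 0) [-x clear] — {back_panel, dowel, drawer_front, foot, rail, runner, shelf, side_panel, stretcher}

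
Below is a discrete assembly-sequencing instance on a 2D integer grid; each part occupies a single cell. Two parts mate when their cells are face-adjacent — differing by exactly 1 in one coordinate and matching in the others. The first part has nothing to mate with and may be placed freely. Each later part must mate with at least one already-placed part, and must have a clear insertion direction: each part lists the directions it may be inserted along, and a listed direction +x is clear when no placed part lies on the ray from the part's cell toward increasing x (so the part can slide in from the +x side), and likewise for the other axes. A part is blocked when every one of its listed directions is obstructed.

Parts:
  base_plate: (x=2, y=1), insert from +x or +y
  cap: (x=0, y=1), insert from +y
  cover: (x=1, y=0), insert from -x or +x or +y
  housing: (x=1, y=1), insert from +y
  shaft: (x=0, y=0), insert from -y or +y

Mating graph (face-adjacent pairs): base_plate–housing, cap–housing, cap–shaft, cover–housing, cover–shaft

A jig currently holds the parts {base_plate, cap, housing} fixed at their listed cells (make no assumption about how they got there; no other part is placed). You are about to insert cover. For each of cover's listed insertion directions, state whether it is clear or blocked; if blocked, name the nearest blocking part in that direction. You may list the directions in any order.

+x: clear; +y: blocked by housing; -x: clear

-x: ray from cover(1, 0) has no placed part ⇒ clear
+x: ray from cover(1, 0) has no placed part ⇒ clear
+y: nearest on ray is housing@(1, 1) ⇒ blocked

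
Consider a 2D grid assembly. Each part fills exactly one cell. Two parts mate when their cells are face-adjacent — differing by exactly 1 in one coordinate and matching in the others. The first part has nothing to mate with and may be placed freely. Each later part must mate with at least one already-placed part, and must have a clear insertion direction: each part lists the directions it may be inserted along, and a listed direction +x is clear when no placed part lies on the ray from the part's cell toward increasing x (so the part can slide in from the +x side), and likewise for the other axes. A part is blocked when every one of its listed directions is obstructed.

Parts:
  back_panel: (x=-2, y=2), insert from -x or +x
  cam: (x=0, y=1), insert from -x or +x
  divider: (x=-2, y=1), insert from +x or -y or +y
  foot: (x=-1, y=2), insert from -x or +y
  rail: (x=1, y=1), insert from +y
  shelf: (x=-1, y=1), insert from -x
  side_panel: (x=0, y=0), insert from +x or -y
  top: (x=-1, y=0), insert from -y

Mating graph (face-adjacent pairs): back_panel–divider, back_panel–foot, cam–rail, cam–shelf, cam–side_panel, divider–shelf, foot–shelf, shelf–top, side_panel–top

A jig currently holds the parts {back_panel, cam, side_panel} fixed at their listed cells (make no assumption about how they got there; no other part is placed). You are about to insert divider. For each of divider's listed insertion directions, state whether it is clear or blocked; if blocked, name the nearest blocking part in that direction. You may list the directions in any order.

+x: blocked by cam; +y: blocked by back_panel; -y: clear

+x: nearest on ray is cam@(0, 1) ⇒ blocked
-y: ray from divider(-2, 1) has no placed part ⇒ clear
+y: nearest on ray is back_panel@(-2, 2) ⇒ blocked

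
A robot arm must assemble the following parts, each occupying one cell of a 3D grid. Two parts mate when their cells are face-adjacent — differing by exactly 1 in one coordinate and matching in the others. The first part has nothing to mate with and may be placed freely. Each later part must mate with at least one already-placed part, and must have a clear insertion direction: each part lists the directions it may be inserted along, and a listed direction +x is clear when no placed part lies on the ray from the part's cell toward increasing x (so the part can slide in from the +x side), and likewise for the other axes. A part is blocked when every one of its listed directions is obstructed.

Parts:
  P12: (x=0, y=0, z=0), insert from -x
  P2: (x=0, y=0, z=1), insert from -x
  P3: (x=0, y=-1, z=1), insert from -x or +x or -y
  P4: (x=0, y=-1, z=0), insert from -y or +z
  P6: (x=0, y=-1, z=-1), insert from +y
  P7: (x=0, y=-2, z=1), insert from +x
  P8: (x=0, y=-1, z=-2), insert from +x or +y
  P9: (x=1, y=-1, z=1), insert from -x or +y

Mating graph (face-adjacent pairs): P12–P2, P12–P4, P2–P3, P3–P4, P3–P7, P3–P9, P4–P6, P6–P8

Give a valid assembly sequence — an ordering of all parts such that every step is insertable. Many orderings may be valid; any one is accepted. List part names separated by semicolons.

P4; P6; P8; P12; P3; P7; P2; P9

1. P4@(0, -1, 0) [-y clear] — {P4}
2. P6@(0, -1, -1) [+y clear] — {P4, P6}
3. P8@(0, -1, -2) [+x clear] — {P4, P6, P8}
4. P12@(0, 0, 0) [-x clear] — {P12, P4, P6, P8}
5. P3@(0, -1, 1) [-x clear] — {P12, P3, P4, P6, P8}
6. P7@(0, -2, 1) [+x clear] — {P12, P3, P4, P6, P7, P8}
7. P2@(0, 0, 1) [-x clear] — {P12, P2, P3, P4, P6, P7, P8}
8. P9@(1, -1, 1) [+y clear] — {P12, P2, P3, P4, P6, P7, P8, P9}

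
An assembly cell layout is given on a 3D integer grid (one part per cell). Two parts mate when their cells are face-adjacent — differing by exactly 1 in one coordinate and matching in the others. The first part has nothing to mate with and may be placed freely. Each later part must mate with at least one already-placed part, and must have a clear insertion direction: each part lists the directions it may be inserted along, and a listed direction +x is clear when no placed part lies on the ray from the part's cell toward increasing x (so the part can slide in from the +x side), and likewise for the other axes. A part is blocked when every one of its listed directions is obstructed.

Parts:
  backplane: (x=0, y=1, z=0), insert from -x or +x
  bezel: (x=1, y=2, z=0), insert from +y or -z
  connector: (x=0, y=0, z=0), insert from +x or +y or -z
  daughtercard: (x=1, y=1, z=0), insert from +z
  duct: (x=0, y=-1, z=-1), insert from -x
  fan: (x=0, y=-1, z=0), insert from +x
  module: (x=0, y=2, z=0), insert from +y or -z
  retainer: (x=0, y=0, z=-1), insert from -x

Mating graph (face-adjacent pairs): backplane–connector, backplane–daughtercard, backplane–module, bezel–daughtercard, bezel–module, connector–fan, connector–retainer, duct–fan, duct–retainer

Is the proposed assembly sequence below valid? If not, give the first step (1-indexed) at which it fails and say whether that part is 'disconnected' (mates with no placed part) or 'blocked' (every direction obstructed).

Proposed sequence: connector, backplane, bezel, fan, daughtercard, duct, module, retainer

1. connector@(0, 0, 0) [+x clear] — {connector}
2. backplane@(0, 1, 0) [-x clear] — {backplane, connector}
3. bezel@(1, 2, 0) — no placed neighbour ⇒ disconnected

Invalid at step 3 (disconnected)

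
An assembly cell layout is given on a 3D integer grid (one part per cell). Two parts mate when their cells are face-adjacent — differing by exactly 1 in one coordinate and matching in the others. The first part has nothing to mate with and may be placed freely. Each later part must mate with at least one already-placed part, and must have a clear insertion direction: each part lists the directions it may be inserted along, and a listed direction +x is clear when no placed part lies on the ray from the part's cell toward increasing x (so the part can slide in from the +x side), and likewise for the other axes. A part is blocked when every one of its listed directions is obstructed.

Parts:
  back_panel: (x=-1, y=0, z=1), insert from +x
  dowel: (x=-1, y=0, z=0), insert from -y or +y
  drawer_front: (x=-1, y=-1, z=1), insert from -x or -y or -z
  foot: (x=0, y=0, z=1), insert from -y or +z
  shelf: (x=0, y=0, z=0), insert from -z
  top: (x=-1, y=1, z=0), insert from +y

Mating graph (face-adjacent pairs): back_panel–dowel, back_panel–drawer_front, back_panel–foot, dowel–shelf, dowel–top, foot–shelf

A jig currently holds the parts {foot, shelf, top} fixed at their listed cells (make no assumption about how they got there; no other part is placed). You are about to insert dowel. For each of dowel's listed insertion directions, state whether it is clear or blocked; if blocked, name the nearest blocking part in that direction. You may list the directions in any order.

-y: ray from dowel(-1, 0, 0) has no placed part ⇒ clear
+y: nearest on ray is top@(-1, 1, 0) ⇒ blocked

+y: blocked by top; -y: clear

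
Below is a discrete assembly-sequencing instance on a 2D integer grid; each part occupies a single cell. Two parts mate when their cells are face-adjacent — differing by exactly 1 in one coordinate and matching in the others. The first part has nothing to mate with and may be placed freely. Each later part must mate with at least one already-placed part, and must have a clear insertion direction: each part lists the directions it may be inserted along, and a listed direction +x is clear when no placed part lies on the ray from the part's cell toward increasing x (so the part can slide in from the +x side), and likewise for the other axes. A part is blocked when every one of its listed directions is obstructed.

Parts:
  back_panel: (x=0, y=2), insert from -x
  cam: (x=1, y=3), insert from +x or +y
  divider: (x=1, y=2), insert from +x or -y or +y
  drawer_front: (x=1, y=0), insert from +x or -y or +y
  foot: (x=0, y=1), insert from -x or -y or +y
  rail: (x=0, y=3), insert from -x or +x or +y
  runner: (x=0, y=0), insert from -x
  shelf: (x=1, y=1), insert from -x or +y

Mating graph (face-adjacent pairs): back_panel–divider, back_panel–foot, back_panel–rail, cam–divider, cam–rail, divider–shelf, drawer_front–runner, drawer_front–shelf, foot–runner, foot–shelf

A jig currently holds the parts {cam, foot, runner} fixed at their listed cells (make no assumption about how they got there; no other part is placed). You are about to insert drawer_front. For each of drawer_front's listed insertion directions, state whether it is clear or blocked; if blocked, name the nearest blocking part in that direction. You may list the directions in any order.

+x: clear; +y: blocked by cam; -y: clear

+x: ray from drawer_front(1, 0) has no placed part ⇒ clear
-y: ray from drawer_front(1, 0) has no placed part ⇒ clear
+y: nearest on ray is cam@(1, 3) ⇒ blocked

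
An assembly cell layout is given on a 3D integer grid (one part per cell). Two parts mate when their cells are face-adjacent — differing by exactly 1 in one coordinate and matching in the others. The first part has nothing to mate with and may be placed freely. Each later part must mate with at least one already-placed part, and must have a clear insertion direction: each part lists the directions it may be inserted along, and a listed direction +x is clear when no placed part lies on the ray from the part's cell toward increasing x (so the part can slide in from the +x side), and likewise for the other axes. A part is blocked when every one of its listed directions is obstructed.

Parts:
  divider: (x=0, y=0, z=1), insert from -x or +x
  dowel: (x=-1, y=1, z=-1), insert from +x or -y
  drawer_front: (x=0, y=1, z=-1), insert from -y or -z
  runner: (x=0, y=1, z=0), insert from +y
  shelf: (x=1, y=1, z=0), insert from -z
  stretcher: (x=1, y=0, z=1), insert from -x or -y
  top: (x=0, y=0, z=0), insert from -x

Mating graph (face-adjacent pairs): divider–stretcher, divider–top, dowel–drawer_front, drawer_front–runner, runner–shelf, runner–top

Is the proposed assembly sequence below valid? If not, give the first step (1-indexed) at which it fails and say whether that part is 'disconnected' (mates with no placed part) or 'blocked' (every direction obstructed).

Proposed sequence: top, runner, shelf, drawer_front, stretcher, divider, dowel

1. top@(0, 0, 0) [-x clear] — {top}
2. runner@(0, 1, 0) [+y clear] — {runner, top}
3. shelf@(1, 1, 0) [-z clear] — {runner, shelf, top}
4. drawer_front@(0, 1, -1) [-y clear] — {drawer_front, runner, shelf, top}
5. stretcher@(1, 0, 1) — no placed neighbour ⇒ disconnected

Invalid at step 5 (disconnected)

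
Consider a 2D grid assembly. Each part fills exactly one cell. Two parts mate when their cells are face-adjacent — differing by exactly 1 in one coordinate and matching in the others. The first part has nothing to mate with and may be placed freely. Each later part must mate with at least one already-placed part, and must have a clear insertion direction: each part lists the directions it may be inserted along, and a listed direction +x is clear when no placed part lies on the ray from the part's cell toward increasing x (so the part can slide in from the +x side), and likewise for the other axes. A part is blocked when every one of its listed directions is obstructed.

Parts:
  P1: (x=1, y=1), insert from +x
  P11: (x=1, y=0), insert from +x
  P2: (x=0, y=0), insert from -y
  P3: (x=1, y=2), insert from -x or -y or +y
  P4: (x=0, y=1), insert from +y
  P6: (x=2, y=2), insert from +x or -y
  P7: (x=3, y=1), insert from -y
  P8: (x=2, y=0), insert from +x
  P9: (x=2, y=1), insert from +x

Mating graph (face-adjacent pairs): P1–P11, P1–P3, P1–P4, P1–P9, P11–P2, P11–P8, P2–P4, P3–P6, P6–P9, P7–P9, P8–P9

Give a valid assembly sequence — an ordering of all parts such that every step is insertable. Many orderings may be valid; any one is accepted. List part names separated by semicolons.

1. P6@(2, 2) [+x clear] — {P6}
2. P3@(1, 2) [-x clear] — {P3, P6}
3. P1@(1, 1) [+x clear] — {P1, P3, P6}
4. P11@(1, 0) [+x clear] — {P1, P11, P3, P6}
5. P2@(0, 0) [-y clear] — {P1, P11, P2, P3, P6}
6. P4@(0, 1) [+y clear] — {P1, P11, P2, P3, P4, P6}
7. P8@(2, 0) [+x clear] — {P1, P11, P2, P3, P4, P6, P8}
8. P9@(2, 1) [+x clear] — {P1, P11, P2, P3, P4, P6, P8, P9}
9. P7@(3, 1) [-y clear] — {P1, P11, P2, P3, P4, P6, P7, P8, P9}

P6; P3; P1; P11; P2; P4; P8; P9; P7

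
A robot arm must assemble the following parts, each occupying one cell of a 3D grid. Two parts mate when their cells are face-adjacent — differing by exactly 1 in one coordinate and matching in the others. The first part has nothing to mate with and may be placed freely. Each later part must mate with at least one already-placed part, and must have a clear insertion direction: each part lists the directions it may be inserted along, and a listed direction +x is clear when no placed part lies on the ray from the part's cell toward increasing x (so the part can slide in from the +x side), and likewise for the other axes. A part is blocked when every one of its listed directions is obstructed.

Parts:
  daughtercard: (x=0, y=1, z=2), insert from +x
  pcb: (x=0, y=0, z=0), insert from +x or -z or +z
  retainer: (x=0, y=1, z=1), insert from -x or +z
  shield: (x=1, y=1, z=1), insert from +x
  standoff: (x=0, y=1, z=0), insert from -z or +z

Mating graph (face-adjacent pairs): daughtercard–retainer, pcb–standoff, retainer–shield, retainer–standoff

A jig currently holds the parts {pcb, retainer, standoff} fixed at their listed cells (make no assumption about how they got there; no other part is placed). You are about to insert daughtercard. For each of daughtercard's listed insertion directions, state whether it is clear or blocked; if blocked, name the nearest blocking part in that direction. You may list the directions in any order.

+x: clear

+x: ray from daughtercard(0, 1, 2) has no placed part ⇒ clear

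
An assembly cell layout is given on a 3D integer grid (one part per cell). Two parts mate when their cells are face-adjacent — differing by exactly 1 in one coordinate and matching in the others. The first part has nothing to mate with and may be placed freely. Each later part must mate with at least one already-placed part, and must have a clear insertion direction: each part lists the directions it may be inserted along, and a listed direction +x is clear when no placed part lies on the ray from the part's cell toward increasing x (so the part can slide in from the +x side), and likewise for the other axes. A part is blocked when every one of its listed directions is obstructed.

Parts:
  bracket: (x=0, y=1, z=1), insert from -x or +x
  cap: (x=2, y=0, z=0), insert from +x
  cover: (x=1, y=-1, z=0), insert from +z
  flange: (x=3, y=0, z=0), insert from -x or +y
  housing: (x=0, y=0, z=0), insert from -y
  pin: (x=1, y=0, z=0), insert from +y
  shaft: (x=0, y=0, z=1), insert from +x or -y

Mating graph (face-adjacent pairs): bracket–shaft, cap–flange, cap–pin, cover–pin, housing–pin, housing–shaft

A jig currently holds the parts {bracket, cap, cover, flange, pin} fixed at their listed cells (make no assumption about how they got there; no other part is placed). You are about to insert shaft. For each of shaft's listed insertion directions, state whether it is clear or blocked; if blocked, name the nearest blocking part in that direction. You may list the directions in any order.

+x: clear; -y: clear

+x: ray from shaft(0, 0, 1) has no placed part ⇒ clear
-y: ray from shaft(0, 0, 1) has no placed part ⇒ clear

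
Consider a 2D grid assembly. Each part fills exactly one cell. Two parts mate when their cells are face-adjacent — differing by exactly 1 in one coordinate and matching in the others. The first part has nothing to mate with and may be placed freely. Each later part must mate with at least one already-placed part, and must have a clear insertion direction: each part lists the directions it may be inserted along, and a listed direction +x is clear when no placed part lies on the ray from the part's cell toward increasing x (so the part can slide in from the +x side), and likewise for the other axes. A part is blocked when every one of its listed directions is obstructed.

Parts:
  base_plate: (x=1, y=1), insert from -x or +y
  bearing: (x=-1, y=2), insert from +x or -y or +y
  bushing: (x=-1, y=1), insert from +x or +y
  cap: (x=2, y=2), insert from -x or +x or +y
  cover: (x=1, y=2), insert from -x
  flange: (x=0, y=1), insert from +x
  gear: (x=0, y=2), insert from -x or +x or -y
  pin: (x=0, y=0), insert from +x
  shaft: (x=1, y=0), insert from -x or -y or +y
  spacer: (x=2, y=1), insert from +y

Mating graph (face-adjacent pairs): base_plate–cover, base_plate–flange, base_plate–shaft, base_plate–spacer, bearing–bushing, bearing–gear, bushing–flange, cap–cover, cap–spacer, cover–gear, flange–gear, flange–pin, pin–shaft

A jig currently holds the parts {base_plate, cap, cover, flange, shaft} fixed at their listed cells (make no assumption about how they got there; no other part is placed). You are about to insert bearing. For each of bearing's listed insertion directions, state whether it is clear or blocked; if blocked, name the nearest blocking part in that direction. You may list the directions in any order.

+x: blocked by cover; +y: clear; -y: clear

+x: nearest on ray is cover@(1, 2) ⇒ blocked
-y: ray from bearing(-1, 2) has no placed part ⇒ clear
+y: ray from bearing(-1, 2) has no placed part ⇒ clear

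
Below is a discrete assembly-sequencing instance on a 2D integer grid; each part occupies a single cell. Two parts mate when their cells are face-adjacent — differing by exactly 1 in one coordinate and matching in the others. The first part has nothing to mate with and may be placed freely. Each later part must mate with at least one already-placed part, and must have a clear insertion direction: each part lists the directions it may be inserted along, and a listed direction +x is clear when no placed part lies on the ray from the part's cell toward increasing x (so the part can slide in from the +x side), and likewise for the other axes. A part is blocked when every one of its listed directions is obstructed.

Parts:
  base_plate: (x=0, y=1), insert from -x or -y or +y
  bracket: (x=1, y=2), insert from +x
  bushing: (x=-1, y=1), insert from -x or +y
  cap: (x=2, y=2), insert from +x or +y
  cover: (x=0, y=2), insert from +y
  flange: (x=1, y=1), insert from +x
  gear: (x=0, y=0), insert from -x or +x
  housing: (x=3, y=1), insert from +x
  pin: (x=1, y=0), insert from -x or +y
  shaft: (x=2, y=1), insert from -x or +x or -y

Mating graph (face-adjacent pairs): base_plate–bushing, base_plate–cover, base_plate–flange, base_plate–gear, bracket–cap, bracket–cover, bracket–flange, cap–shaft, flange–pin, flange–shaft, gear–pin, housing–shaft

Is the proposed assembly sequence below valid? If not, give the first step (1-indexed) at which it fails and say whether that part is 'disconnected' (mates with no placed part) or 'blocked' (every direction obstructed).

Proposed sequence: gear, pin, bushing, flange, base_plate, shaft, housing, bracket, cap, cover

1. gear@(0, 0) [-x clear] — {gear}
2. pin@(1, 0) [+y clear] — {gear, pin}
3. bushing@(-1, 1) — no placed neighbour ⇒ disconnected

Invalid at step 3 (disconnected)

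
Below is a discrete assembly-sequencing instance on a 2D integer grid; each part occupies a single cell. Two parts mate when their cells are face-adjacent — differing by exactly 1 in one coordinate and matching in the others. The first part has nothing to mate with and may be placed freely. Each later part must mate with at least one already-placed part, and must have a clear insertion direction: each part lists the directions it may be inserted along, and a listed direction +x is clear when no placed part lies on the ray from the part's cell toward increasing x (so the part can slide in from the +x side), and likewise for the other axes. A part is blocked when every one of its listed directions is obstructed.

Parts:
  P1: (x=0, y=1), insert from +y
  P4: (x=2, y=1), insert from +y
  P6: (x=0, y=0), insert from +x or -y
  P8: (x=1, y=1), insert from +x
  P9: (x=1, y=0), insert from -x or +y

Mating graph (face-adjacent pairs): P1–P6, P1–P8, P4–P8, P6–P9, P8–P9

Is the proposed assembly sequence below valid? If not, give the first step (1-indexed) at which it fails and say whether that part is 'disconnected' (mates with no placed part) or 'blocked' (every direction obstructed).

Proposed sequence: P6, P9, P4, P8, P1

1. P6@(0, 0) [+x clear] — {P6}
2. P9@(1, 0) [+y clear] — {P6, P9}
3. P4@(2, 1) — no placed neighbour ⇒ disconnected

Invalid at step 3 (disconnected)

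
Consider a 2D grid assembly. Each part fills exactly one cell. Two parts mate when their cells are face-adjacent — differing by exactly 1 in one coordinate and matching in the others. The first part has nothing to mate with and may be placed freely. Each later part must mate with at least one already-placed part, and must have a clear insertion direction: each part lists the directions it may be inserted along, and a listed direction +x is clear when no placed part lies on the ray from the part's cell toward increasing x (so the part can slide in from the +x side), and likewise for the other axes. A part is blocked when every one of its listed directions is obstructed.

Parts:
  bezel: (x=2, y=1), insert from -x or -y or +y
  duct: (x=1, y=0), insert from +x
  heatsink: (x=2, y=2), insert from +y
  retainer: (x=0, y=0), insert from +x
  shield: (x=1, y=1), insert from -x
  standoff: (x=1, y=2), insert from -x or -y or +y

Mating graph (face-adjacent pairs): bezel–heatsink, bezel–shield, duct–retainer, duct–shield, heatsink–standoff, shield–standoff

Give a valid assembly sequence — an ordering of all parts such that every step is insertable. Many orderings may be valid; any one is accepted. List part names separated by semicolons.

1. retainer@(0, 0) [+x clear] — {retainer}
2. duct@(1, 0) [+x clear] — {duct, retainer}
3. shield@(1, 1) [-x clear] — {duct, retainer, shield}
4. standoff@(1, 2) [-x clear] — {duct, retainer, shield, standoff}
5. bezel@(2, 1) [-y clear] — {bezel, duct, retainer, shield, standoff}
6. heatsink@(2, 2) [+y clear] — {bezel, duct, heatsink, retainer, shield, standoff}

retainer; duct; shield; standoff; bezel; heatsink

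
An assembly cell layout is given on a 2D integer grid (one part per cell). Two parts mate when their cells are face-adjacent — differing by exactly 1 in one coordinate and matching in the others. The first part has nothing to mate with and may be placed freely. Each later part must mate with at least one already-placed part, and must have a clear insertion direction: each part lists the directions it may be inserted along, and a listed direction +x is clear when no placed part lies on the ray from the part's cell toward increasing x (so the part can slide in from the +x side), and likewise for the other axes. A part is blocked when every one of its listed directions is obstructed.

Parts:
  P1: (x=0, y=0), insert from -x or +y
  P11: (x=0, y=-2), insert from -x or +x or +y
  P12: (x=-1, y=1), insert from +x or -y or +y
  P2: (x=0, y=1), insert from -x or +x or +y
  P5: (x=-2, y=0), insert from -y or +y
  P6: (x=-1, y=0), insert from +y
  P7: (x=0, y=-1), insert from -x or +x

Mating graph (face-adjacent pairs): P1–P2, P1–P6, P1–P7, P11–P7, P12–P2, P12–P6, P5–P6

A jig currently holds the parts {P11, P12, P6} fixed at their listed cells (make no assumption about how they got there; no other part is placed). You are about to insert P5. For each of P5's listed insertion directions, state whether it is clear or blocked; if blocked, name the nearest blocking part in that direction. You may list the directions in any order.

-y: ray from P5(-2, 0) has no placed part ⇒ clear
+y: ray from P5(-2, 0) has no placed part ⇒ clear

+y: clear; -y: clear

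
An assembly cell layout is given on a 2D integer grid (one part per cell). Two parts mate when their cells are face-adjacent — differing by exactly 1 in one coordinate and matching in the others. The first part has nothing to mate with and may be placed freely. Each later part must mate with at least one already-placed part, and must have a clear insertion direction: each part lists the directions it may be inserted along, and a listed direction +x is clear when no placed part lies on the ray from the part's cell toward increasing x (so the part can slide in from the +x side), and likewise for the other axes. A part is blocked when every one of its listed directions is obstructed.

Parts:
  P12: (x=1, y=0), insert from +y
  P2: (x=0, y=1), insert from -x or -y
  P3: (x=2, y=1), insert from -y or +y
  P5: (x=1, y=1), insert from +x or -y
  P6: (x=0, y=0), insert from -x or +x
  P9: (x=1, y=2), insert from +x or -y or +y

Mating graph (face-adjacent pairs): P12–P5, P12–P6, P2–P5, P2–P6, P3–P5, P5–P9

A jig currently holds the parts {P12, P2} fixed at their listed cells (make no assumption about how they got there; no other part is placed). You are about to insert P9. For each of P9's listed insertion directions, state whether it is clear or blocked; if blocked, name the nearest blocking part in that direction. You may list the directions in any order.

+x: clear; +y: clear; -y: blocked by P12

+x: ray from P9(1, 2) has no placed part ⇒ clear
-y: nearest on ray is P12@(1, 0) ⇒ blocked
+y: ray from P9(1, 2) has no placed part ⇒ clear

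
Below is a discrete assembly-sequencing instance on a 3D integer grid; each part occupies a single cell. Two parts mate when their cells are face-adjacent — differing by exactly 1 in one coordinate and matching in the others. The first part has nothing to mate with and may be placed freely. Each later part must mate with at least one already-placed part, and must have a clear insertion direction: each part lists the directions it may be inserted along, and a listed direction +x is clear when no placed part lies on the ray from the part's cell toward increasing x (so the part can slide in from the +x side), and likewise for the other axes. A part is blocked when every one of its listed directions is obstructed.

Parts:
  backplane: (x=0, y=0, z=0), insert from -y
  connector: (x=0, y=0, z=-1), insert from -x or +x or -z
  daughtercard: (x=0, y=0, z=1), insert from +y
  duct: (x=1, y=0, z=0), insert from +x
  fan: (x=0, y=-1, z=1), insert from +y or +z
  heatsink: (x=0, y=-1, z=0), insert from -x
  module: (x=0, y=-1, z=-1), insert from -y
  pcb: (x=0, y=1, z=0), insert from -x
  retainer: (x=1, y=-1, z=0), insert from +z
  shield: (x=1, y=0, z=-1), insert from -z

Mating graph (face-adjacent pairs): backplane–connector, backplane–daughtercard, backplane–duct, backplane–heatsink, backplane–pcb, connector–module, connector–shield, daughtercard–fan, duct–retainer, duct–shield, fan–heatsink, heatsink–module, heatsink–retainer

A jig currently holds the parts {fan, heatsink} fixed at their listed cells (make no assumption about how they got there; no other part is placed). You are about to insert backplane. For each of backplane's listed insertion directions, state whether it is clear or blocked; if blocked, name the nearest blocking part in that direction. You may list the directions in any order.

-y: nearest on ray is heatsink@(0, -1, 0) ⇒ blocked

-y: blocked by heatsink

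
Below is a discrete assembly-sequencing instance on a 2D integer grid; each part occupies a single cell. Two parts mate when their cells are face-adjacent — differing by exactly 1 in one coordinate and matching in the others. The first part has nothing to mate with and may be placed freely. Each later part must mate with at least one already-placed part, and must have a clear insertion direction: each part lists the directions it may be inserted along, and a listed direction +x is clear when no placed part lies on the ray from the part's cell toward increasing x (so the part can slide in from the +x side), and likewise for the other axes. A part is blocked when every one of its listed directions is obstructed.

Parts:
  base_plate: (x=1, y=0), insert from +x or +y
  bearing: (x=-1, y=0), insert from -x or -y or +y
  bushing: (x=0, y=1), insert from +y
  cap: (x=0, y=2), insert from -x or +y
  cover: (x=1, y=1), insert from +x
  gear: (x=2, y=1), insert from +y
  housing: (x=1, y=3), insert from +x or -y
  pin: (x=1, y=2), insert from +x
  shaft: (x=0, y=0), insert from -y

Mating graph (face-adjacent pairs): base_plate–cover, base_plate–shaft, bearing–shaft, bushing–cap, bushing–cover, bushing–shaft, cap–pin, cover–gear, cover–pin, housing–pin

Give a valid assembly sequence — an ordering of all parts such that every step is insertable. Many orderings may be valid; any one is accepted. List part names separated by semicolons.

1. bushing@(0, 1) [+y clear] — {bushing}
2. shaft@(0, 0) [-y clear] — {bushing, shaft}
3. cap@(0, 2) [-x clear] — {bushing, cap, shaft}
4. pin@(1, 2) [+x clear] — {bushing, cap, pin, shaft}
5. housing@(1, 3) [+x clear] — {bushing, cap, housing, pin, shaft}
6. base_plate@(1, 0) [+x clear] — {base_plate, bushing, cap, housing, pin, shaft}
7. cover@(1, 1) [+x clear] — {base_plate, bushing, cap, cover, housing, pin, shaft}
8. gear@(2, 1) [+y clear] — {base_plate, bushing, cap, cover, gear, housing, pin, shaft}
9. bearing@(-1, 0) [-x clear] — {base_plate, bearing, bushing, cap, cover, gear, housing, pin, shaft}

bushing; shaft; cap; pin; housing; base_plate; cover; gear; bearing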